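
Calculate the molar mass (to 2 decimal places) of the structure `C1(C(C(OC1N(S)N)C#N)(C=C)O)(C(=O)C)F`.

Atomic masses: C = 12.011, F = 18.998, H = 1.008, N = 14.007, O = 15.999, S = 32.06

261.27

Molecular formula: C9H12FN3O3S.
M = 9×12.011 + 1×18.998 + 12×1.008 + 3×14.007 + 3×15.999 + 1×32.06 = 261.27 g/mol.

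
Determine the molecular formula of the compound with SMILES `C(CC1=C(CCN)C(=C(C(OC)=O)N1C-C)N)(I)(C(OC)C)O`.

C15H26IN3O4

Heavy atoms from the SMILES: 15 C, 1 I, 3 N, 4 O.
Implicit hydrogens by atom environment:
  4 × C: 3 H each → 12
  4 × C: 2 H each → 8
  4 × C (aromatic): no H
  3 × O: no H
  2 × C: no H
  2 × N: 2 H each → 4
  1 × C: 1 H
  1 × I: no H
  1 × N (aromatic): no H
  1 × O: 1 H
  Total hydrogens = 26.
Molecular formula: C15H26IN3O4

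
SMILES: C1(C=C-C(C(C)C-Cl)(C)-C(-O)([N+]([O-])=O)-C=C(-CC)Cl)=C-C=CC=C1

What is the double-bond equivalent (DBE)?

Molecular formula from the SMILES: C18H23Cl2NO3.
DoU = (2C + 2 + N − H − X)/2 = (2·18 + 2 + 1 − 23 − 2)/2 = 14/2 = 7.
(Structurally: 1 ring(s) + 6 π bond(s) = 7.)

7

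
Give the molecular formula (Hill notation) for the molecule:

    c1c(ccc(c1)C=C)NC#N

Heavy atoms from the SMILES: 9 C, 2 N.
Implicit hydrogens by atom environment:
  4 × C (aromatic): 1 H each → 4
  2 × C (aromatic): no H
  1 × C: 2 H
  1 × C: 1 H
  1 × C: no H
  1 × N: 1 H
  1 × N: no H
  Total hydrogens = 8.
Molecular formula: C9H8N2

C9H8N2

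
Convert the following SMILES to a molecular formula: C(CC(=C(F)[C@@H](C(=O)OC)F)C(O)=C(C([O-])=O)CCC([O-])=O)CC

Heavy atoms from the SMILES: 15 C, 2 F, 7 O.
Implicit hydrogens by atom environment:
  7 × C: no H
  5 × C: 2 H each → 10
  4 × O: no H
  2 × C: 3 H each → 6
  2 × F: no H
  2 × O (charge -1): no H
  1 × C: 1 H
  1 × O: 1 H
  Total hydrogens = 18.
Net charge -2.
Molecular formula: [C15H18F2O7]2-

[C15H18F2O7]2-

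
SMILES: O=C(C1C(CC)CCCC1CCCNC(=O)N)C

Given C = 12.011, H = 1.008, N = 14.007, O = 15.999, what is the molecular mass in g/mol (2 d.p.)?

Molecular formula: C14H26N2O2.
M = 14×12.011 + 26×1.008 + 2×14.007 + 2×15.999 = 254.37 g/mol.

254.37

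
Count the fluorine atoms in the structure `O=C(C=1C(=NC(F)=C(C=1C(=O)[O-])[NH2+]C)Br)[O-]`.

1

The symbol for fluorine appears 1 time in the SMILES.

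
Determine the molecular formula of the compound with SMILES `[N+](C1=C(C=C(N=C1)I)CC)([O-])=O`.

C7H7IN2O2

Heavy atoms from the SMILES: 7 C, 1 I, 2 N, 2 O.
Implicit hydrogens by atom environment:
  3 × C (aromatic): no H
  2 × C (aromatic): 1 H each → 2
  1 × C: 3 H
  1 × C: 2 H
  1 × I: no H
  1 × N (aromatic): no H
  1 × N (charge +1): no H
  1 × O: no H
  1 × O (charge -1): no H
  Total hydrogens = 7.
Molecular formula: C7H7IN2O2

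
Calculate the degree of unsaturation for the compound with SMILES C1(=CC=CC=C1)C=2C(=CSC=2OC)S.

7

Molecular formula from the SMILES: C11H10OS2.
DoU = (2C + 2 + N − H − X)/2 = (2·11 + 2 + 0 − 10 − 0)/2 = 14/2 = 7.
(Structurally: 2 ring(s) + 5 π bond(s) = 7.)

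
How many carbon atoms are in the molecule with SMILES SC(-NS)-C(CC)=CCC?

7

The symbol for carbon appears 7 times in the SMILES.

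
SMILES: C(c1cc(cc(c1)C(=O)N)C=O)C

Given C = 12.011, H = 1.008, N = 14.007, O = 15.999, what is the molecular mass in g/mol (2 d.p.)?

Molecular formula: C10H11NO2.
M = 10×12.011 + 11×1.008 + 1×14.007 + 2×15.999 = 177.20 g/mol.

177.20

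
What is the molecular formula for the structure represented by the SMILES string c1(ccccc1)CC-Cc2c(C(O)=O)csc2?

Heavy atoms from the SMILES: 14 C, 2 O, 1 S.
Implicit hydrogens by atom environment:
  7 × C (aromatic): 1 H each → 7
  3 × C: 2 H each → 6
  3 × C (aromatic): no H
  1 × C: no H
  1 × O: 1 H
  1 × O: no H
  1 × S (aromatic): no H
  Total hydrogens = 14.
Molecular formula: C14H14O2S

C14H14O2S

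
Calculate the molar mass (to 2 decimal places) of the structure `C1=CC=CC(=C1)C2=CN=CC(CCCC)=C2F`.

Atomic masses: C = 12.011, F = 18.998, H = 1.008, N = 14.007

Molecular formula: C15H16FN.
M = 15×12.011 + 1×18.998 + 16×1.008 + 1×14.007 = 229.30 g/mol.

229.30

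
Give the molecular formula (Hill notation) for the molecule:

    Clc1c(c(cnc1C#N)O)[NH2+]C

Heavy atoms from the SMILES: 7 C, 1 Cl, 3 N, 1 O.
Implicit hydrogens by atom environment:
  4 × C (aromatic): no H
  1 × C: 3 H
  1 × C (aromatic): 1 H
  1 × C: no H
  1 × Cl: no H
  1 × N (charge +1): 2 H
  1 × N (aromatic): no H
  1 × N: no H
  1 × O: 1 H
  Total hydrogens = 7.
Net charge +1.
Molecular formula: C7H7ClN3O+

C7H7ClN3O+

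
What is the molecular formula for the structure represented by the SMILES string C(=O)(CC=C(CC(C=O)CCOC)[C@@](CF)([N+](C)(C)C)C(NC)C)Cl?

C18H33ClFN2O3+

Heavy atoms from the SMILES: 18 C, 1 Cl, 1 F, 2 N, 3 O.
Implicit hydrogens by atom environment:
  6 × C: 3 H each → 18
  5 × C: 2 H each → 10
  4 × C: 1 H each → 4
  3 × C: no H
  3 × O: no H
  1 × Cl: no H
  1 × F: no H
  1 × N: 1 H
  1 × N (charge +1): no H
  Total hydrogens = 33.
Net charge +1.
Molecular formula: C18H33ClFN2O3+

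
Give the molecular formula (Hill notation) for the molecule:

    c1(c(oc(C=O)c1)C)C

Heavy atoms from the SMILES: 7 C, 2 O.
Implicit hydrogens by atom environment:
  3 × C (aromatic): no H
  2 × C: 3 H each → 6
  1 × C (aromatic): 1 H
  1 × C: 1 H
  1 × O (aromatic): no H
  1 × O: no H
  Total hydrogens = 8.
Molecular formula: C7H8O2

C7H8O2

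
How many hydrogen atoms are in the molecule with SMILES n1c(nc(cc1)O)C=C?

Hydrogens are implicit in SMILES; fill each atom to its normal valence:
  2 × C (aromatic): 1 H each → 2
  2 × C (aromatic): no H
  2 × N (aromatic): no H
  1 × C: 2 H
  1 × C: 1 H
  1 × O: 1 H
  Total hydrogens = 6.

6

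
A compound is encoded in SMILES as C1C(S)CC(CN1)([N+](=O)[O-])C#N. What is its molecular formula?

C6H9N3O2S

Heavy atoms from the SMILES: 6 C, 3 N, 2 O, 1 S.
Implicit hydrogens by atom environment:
  3 × C: 2 H each → 6
  2 × C: no H
  1 × C: 1 H
  1 × N: 1 H
  1 × N: no H
  1 × N (charge +1): no H
  1 × O: no H
  1 × O (charge -1): no H
  1 × S: 1 H
  Total hydrogens = 9.
Molecular formula: C6H9N3O2S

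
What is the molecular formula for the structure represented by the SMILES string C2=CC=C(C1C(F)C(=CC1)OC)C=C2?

C12H13FO

Heavy atoms from the SMILES: 12 C, 1 F, 1 O.
Implicit hydrogens by atom environment:
  5 × C (aromatic): 1 H each → 5
  3 × C: 1 H each → 3
  1 × C: 3 H
  1 × C: 2 H
  1 × C: no H
  1 × C (aromatic): no H
  1 × F: no H
  1 × O: no H
  Total hydrogens = 13.
Molecular formula: C12H13FO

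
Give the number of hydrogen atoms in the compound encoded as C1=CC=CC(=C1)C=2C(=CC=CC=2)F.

Hydrogens are implicit in SMILES; fill each atom to its normal valence:
  9 × C (aromatic): 1 H each → 9
  3 × C (aromatic): no H
  1 × F: no H
  Total hydrogens = 9.

9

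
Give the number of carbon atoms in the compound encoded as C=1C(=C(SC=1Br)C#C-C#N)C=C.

The symbol for carbon appears 9 times in the SMILES.

9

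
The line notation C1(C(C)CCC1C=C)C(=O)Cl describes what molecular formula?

C9H13ClO

Heavy atoms from the SMILES: 9 C, 1 Cl, 1 O.
Implicit hydrogens by atom environment:
  4 × C: 1 H each → 4
  3 × C: 2 H each → 6
  1 × C: 3 H
  1 × C: no H
  1 × Cl: no H
  1 × O: no H
  Total hydrogens = 13.
Molecular formula: C9H13ClO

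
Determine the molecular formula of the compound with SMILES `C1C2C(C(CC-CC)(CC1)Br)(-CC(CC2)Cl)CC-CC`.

Heavy atoms from the SMILES: 1 Br, 18 C, 1 Cl.
Implicit hydrogens by atom environment:
  12 × C: 2 H each → 24
  2 × C: 3 H each → 6
  2 × C: 1 H each → 2
  2 × C: no H
  1 × Br: no H
  1 × Cl: no H
  Total hydrogens = 32.
Molecular formula: C18H32BrCl

C18H32BrCl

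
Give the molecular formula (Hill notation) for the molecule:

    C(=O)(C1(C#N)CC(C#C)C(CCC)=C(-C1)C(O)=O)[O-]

C14H14NO4-

Heavy atoms from the SMILES: 14 C, 1 N, 4 O.
Implicit hydrogens by atom environment:
  7 × C: no H
  4 × C: 2 H each → 8
  2 × C: 1 H each → 2
  2 × O: no H
  1 × C: 3 H
  1 × N: no H
  1 × O: 1 H
  1 × O (charge -1): no H
  Total hydrogens = 14.
Net charge -1.
Molecular formula: C14H14NO4-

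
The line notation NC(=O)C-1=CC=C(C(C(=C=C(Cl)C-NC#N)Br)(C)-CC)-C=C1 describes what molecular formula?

Heavy atoms from the SMILES: 1 Br, 16 C, 1 Cl, 3 N, 1 O.
Implicit hydrogens by atom environment:
  6 × C: no H
  4 × C (aromatic): 1 H each → 4
  2 × C: 3 H each → 6
  2 × C: 2 H each → 4
  2 × C (aromatic): no H
  1 × Br: no H
  1 × Cl: no H
  1 × N: 2 H
  1 × N: 1 H
  1 × N: no H
  1 × O: no H
  Total hydrogens = 17.
Molecular formula: C16H17BrClN3O

C16H17BrClN3O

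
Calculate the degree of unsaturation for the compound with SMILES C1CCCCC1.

Molecular formula from the SMILES: C6H12.
DoU = (2C + 2 + N − H − X)/2 = (2·6 + 2 + 0 − 12 − 0)/2 = 2/2 = 1.
(Structurally: 1 ring(s) + 0 π bond(s) = 1.)

1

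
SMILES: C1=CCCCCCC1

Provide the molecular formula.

Heavy atoms from the SMILES: 8 C.
Implicit hydrogens by atom environment:
  6 × C: 2 H each → 12
  2 × C: 1 H each → 2
  Total hydrogens = 14.
Molecular formula: C8H14

C8H14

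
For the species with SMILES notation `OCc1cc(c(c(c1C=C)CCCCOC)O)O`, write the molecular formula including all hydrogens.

C14H20O4

Heavy atoms from the SMILES: 14 C, 4 O.
Implicit hydrogens by atom environment:
  6 × C: 2 H each → 12
  5 × C (aromatic): no H
  3 × O: 1 H each → 3
  1 × C: 3 H
  1 × C (aromatic): 1 H
  1 × C: 1 H
  1 × O: no H
  Total hydrogens = 20.
Molecular formula: C14H20O4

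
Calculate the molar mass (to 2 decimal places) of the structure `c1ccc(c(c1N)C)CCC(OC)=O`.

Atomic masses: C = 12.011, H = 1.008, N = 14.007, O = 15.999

Molecular formula: C11H15NO2.
M = 11×12.011 + 15×1.008 + 1×14.007 + 2×15.999 = 193.25 g/mol.

193.25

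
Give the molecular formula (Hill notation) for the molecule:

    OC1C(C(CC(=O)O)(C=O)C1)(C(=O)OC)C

C10H14O6

Heavy atoms from the SMILES: 10 C, 6 O.
Implicit hydrogens by atom environment:
  4 × C: no H
  4 × O: no H
  2 × C: 3 H each → 6
  2 × C: 2 H each → 4
  2 × C: 1 H each → 2
  2 × O: 1 H each → 2
  Total hydrogens = 14.
Molecular formula: C10H14O6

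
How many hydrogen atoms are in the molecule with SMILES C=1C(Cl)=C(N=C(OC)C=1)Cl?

Hydrogens are implicit in SMILES; fill each atom to its normal valence:
  3 × C (aromatic): no H
  2 × C (aromatic): 1 H each → 2
  2 × Cl: no H
  1 × C: 3 H
  1 × N (aromatic): no H
  1 × O: no H
  Total hydrogens = 5.

5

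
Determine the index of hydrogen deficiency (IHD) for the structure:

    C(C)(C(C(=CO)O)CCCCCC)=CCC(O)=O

Molecular formula from the SMILES: C14H24O4.
DoU = (2C + 2 + N − H − X)/2 = (2·14 + 2 + 0 − 24 − 0)/2 = 6/2 = 3.
(Structurally: 0 ring(s) + 3 π bond(s) = 3.)

3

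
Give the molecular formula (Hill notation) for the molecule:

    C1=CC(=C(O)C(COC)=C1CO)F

Heavy atoms from the SMILES: 9 C, 1 F, 3 O.
Implicit hydrogens by atom environment:
  4 × C (aromatic): no H
  2 × C: 2 H each → 4
  2 × C (aromatic): 1 H each → 2
  2 × O: 1 H each → 2
  1 × C: 3 H
  1 × F: no H
  1 × O: no H
  Total hydrogens = 11.
Molecular formula: C9H11FO3

C9H11FO3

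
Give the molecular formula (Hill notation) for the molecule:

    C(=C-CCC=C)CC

C8H14

Heavy atoms from the SMILES: 8 C.
Implicit hydrogens by atom environment:
  4 × C: 2 H each → 8
  3 × C: 1 H each → 3
  1 × C: 3 H
  Total hydrogens = 14.
Molecular formula: C8H14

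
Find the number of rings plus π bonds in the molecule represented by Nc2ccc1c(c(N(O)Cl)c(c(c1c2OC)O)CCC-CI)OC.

Molecular formula from the SMILES: C16H20ClIN2O4.
DoU = (2C + 2 + N − H − X)/2 = (2·16 + 2 + 2 − 20 − 2)/2 = 14/2 = 7.
(Structurally: 2 ring(s) + 5 π bond(s) = 7.)

7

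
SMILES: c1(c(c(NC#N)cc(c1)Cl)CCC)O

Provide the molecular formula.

Heavy atoms from the SMILES: 10 C, 1 Cl, 2 N, 1 O.
Implicit hydrogens by atom environment:
  4 × C (aromatic): no H
  2 × C: 2 H each → 4
  2 × C (aromatic): 1 H each → 2
  1 × C: 3 H
  1 × C: no H
  1 × Cl: no H
  1 × N: 1 H
  1 × N: no H
  1 × O: 1 H
  Total hydrogens = 11.
Molecular formula: C10H11ClN2O

C10H11ClN2O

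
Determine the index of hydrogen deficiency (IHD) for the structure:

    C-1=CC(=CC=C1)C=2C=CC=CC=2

Molecular formula from the SMILES: C12H10.
DoU = (2C + 2 + N − H − X)/2 = (2·12 + 2 + 0 − 10 − 0)/2 = 16/2 = 8.
(Structurally: 2 ring(s) + 6 π bond(s) = 8.)

8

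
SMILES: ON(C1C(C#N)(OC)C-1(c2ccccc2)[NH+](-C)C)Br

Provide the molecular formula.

Heavy atoms from the SMILES: 1 Br, 13 C, 3 N, 2 O.
Implicit hydrogens by atom environment:
  5 × C (aromatic): 1 H each → 5
  3 × C: 3 H each → 9
  3 × C: no H
  2 × N: no H
  1 × Br: no H
  1 × C: 1 H
  1 × C (aromatic): no H
  1 × N (charge +1): 1 H
  1 × O: 1 H
  1 × O: no H
  Total hydrogens = 17.
Net charge +1.
Molecular formula: C13H17BrN3O2+

C13H17BrN3O2+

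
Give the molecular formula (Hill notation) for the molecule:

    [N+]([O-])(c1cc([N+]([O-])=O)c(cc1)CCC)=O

Heavy atoms from the SMILES: 9 C, 2 N, 4 O.
Implicit hydrogens by atom environment:
  3 × C (aromatic): 1 H each → 3
  3 × C (aromatic): no H
  2 × C: 2 H each → 4
  2 × N (charge +1): no H
  2 × O: no H
  2 × O (charge -1): no H
  1 × C: 3 H
  Total hydrogens = 10.
Molecular formula: C9H10N2O4

C9H10N2O4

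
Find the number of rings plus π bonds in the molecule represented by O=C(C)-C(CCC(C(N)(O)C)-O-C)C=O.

Molecular formula from the SMILES: C10H19NO4.
DoU = (2C + 2 + N − H − X)/2 = (2·10 + 2 + 1 − 19 − 0)/2 = 4/2 = 2.
(Structurally: 0 ring(s) + 2 π bond(s) = 2.)

2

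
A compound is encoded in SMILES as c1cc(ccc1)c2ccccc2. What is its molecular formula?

C12H10

Heavy atoms from the SMILES: 12 C.
Implicit hydrogens by atom environment:
  10 × C (aromatic): 1 H each → 10
  2 × C (aromatic): no H
  Total hydrogens = 10.
Molecular formula: C12H10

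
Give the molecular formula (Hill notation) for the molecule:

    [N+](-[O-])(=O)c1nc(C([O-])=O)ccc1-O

C6H3N2O5-

Heavy atoms from the SMILES: 6 C, 2 N, 5 O.
Implicit hydrogens by atom environment:
  3 × C (aromatic): no H
  2 × C (aromatic): 1 H each → 2
  2 × O: no H
  2 × O (charge -1): no H
  1 × C: no H
  1 × N (aromatic): no H
  1 × N (charge +1): no H
  1 × O: 1 H
  Total hydrogens = 3.
Net charge -1.
Molecular formula: C6H3N2O5-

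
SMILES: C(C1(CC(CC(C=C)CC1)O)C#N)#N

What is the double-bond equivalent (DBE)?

6

Molecular formula from the SMILES: C11H14N2O.
DoU = (2C + 2 + N − H − X)/2 = (2·11 + 2 + 2 − 14 − 0)/2 = 12/2 = 6.
(Structurally: 1 ring(s) + 5 π bond(s) = 6.)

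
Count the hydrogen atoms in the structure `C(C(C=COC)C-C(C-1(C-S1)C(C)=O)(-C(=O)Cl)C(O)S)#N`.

16

Hydrogens are implicit in SMILES; fill each atom to its normal valence:
  5 × C: no H
  4 × C: 1 H each → 4
  3 × O: no H
  2 × C: 3 H each → 6
  2 × C: 2 H each → 4
  1 × Cl: no H
  1 × N: no H
  1 × O: 1 H
  1 × S: 1 H
  1 × S: no H
  Total hydrogens = 16.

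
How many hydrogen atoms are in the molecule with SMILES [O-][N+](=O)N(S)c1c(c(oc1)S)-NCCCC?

13

Hydrogens are implicit in SMILES; fill each atom to its normal valence:
  3 × C: 2 H each → 6
  3 × C (aromatic): no H
  2 × S: 1 H each → 2
  1 × C: 3 H
  1 × C (aromatic): 1 H
  1 × N: 1 H
  1 × N: no H
  1 × N (charge +1): no H
  1 × O (aromatic): no H
  1 × O: no H
  1 × O (charge -1): no H
  Total hydrogens = 13.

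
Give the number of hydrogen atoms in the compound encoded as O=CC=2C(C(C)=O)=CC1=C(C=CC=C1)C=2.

Hydrogens are implicit in SMILES; fill each atom to its normal valence:
  6 × C (aromatic): 1 H each → 6
  4 × C (aromatic): no H
  2 × O: no H
  1 × C: 3 H
  1 × C: 1 H
  1 × C: no H
  Total hydrogens = 10.

10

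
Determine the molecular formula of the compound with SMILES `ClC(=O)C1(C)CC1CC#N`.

C7H8ClNO

Heavy atoms from the SMILES: 7 C, 1 Cl, 1 N, 1 O.
Implicit hydrogens by atom environment:
  3 × C: no H
  2 × C: 2 H each → 4
  1 × C: 3 H
  1 × C: 1 H
  1 × Cl: no H
  1 × N: no H
  1 × O: no H
  Total hydrogens = 8.
Molecular formula: C7H8ClNO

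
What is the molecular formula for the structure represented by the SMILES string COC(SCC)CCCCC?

C9H20OS

Heavy atoms from the SMILES: 9 C, 1 O, 1 S.
Implicit hydrogens by atom environment:
  5 × C: 2 H each → 10
  3 × C: 3 H each → 9
  1 × C: 1 H
  1 × O: no H
  1 × S: no H
  Total hydrogens = 20.
Molecular formula: C9H20OS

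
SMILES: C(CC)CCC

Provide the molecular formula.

Heavy atoms from the SMILES: 6 C.
Implicit hydrogens by atom environment:
  4 × C: 2 H each → 8
  2 × C: 3 H each → 6
  Total hydrogens = 14.
Molecular formula: C6H14

C6H14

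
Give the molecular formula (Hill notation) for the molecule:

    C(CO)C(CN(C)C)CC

C8H19NO

Heavy atoms from the SMILES: 8 C, 1 N, 1 O.
Implicit hydrogens by atom environment:
  4 × C: 2 H each → 8
  3 × C: 3 H each → 9
  1 × C: 1 H
  1 × N: no H
  1 × O: 1 H
  Total hydrogens = 19.
Molecular formula: C8H19NO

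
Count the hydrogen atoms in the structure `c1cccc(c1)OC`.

8

Hydrogens are implicit in SMILES; fill each atom to its normal valence:
  5 × C (aromatic): 1 H each → 5
  1 × C: 3 H
  1 × C (aromatic): no H
  1 × O: no H
  Total hydrogens = 8.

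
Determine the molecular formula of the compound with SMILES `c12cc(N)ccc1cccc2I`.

C10H8IN

Heavy atoms from the SMILES: 10 C, 1 I, 1 N.
Implicit hydrogens by atom environment:
  6 × C (aromatic): 1 H each → 6
  4 × C (aromatic): no H
  1 × I: no H
  1 × N: 2 H
  Total hydrogens = 8.
Molecular formula: C10H8IN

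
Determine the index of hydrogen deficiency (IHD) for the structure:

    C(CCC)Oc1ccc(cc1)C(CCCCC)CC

4

Molecular formula from the SMILES: C18H30O.
DoU = (2C + 2 + N − H − X)/2 = (2·18 + 2 + 0 − 30 − 0)/2 = 8/2 = 4.
(Structurally: 1 ring(s) + 3 π bond(s) = 4.)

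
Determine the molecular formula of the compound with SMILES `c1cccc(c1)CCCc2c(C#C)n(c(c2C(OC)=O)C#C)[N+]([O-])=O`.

C19H16N2O4

Heavy atoms from the SMILES: 19 C, 2 N, 4 O.
Implicit hydrogens by atom environment:
  5 × C (aromatic): 1 H each → 5
  5 × C (aromatic): no H
  3 × C: 2 H each → 6
  3 × C: no H
  3 × O: no H
  2 × C: 1 H each → 2
  1 × C: 3 H
  1 × N (aromatic): no H
  1 × N (charge +1): no H
  1 × O (charge -1): no H
  Total hydrogens = 16.
Molecular formula: C19H16N2O4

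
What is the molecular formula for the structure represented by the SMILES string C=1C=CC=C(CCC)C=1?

Heavy atoms from the SMILES: 9 C.
Implicit hydrogens by atom environment:
  5 × C (aromatic): 1 H each → 5
  2 × C: 2 H each → 4
  1 × C: 3 H
  1 × C (aromatic): no H
  Total hydrogens = 12.
Molecular formula: C9H12

C9H12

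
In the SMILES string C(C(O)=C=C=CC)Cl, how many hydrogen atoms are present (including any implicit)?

Hydrogens are implicit in SMILES; fill each atom to its normal valence:
  3 × C: no H
  1 × C: 3 H
  1 × C: 2 H
  1 × C: 1 H
  1 × Cl: no H
  1 × O: 1 H
  Total hydrogens = 7.

7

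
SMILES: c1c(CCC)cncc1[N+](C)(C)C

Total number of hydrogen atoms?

Hydrogens are implicit in SMILES; fill each atom to its normal valence:
  4 × C: 3 H each → 12
  3 × C (aromatic): 1 H each → 3
  2 × C: 2 H each → 4
  2 × C (aromatic): no H
  1 × N (aromatic): no H
  1 × N (charge +1): no H
  Total hydrogens = 19.

19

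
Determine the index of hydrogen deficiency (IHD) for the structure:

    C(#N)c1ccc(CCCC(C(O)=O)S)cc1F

Molecular formula from the SMILES: C12H12FNO2S.
DoU = (2C + 2 + N − H − X)/2 = (2·12 + 2 + 1 − 12 − 1)/2 = 14/2 = 7.
(Structurally: 1 ring(s) + 6 π bond(s) = 7.)

7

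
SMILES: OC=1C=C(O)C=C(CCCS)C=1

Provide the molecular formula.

Heavy atoms from the SMILES: 9 C, 2 O, 1 S.
Implicit hydrogens by atom environment:
  3 × C: 2 H each → 6
  3 × C (aromatic): 1 H each → 3
  3 × C (aromatic): no H
  2 × O: 1 H each → 2
  1 × S: 1 H
  Total hydrogens = 12.
Molecular formula: C9H12O2S

C9H12O2S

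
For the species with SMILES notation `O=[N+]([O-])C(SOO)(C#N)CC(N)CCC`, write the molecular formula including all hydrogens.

C7H13N3O4S

Heavy atoms from the SMILES: 7 C, 3 N, 4 O, 1 S.
Implicit hydrogens by atom environment:
  3 × C: 2 H each → 6
  2 × C: no H
  2 × O: no H
  1 × C: 3 H
  1 × C: 1 H
  1 × N: 2 H
  1 × N: no H
  1 × N (charge +1): no H
  1 × O: 1 H
  1 × O (charge -1): no H
  1 × S: no H
  Total hydrogens = 13.
Molecular formula: C7H13N3O4S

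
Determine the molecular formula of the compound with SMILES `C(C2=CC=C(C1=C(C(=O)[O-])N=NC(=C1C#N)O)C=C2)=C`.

C14H8N3O3-

Heavy atoms from the SMILES: 14 C, 3 N, 3 O.
Implicit hydrogens by atom environment:
  6 × C (aromatic): no H
  4 × C (aromatic): 1 H each → 4
  2 × C: no H
  2 × N (aromatic): no H
  1 × C: 2 H
  1 × C: 1 H
  1 × N: no H
  1 × O: 1 H
  1 × O: no H
  1 × O (charge -1): no H
  Total hydrogens = 8.
Net charge -1.
Molecular formula: C14H8N3O3-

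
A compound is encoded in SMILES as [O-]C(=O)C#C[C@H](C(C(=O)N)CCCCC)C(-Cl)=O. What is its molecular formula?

Heavy atoms from the SMILES: 12 C, 1 Cl, 1 N, 4 O.
Implicit hydrogens by atom environment:
  5 × C: no H
  4 × C: 2 H each → 8
  3 × O: no H
  2 × C: 1 H each → 2
  1 × C: 3 H
  1 × Cl: no H
  1 × N: 2 H
  1 × O (charge -1): no H
  Total hydrogens = 15.
Net charge -1.
Molecular formula: C12H15ClNO4-

C12H15ClNO4-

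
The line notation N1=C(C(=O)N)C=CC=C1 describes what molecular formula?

C6H6N2O

Heavy atoms from the SMILES: 6 C, 2 N, 1 O.
Implicit hydrogens by atom environment:
  4 × C (aromatic): 1 H each → 4
  1 × C (aromatic): no H
  1 × C: no H
  1 × N: 2 H
  1 × N (aromatic): no H
  1 × O: no H
  Total hydrogens = 6.
Molecular formula: C6H6N2O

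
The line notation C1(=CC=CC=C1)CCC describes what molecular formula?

Heavy atoms from the SMILES: 9 C.
Implicit hydrogens by atom environment:
  5 × C (aromatic): 1 H each → 5
  2 × C: 2 H each → 4
  1 × C: 3 H
  1 × C (aromatic): no H
  Total hydrogens = 12.
Molecular formula: C9H12

C9H12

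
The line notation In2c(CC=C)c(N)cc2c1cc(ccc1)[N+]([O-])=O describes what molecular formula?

C13H12IN3O2

Heavy atoms from the SMILES: 13 C, 1 I, 3 N, 2 O.
Implicit hydrogens by atom environment:
  5 × C (aromatic): 1 H each → 5
  5 × C (aromatic): no H
  2 × C: 2 H each → 4
  1 × C: 1 H
  1 × I: no H
  1 × N: 2 H
  1 × N (aromatic): no H
  1 × N (charge +1): no H
  1 × O: no H
  1 × O (charge -1): no H
  Total hydrogens = 12.
Molecular formula: C13H12IN3O2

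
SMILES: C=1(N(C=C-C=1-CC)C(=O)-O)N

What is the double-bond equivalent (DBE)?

4

Molecular formula from the SMILES: C7H10N2O2.
DoU = (2C + 2 + N − H − X)/2 = (2·7 + 2 + 2 − 10 − 0)/2 = 8/2 = 4.
(Structurally: 1 ring(s) + 3 π bond(s) = 4.)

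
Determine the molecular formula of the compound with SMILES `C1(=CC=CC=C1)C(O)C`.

Heavy atoms from the SMILES: 8 C, 1 O.
Implicit hydrogens by atom environment:
  5 × C (aromatic): 1 H each → 5
  1 × C: 3 H
  1 × C: 1 H
  1 × C (aromatic): no H
  1 × O: 1 H
  Total hydrogens = 10.
Molecular formula: C8H10O

C8H10O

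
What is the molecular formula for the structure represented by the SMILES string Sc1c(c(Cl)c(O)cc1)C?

C7H7ClOS

Heavy atoms from the SMILES: 7 C, 1 Cl, 1 O, 1 S.
Implicit hydrogens by atom environment:
  4 × C (aromatic): no H
  2 × C (aromatic): 1 H each → 2
  1 × C: 3 H
  1 × Cl: no H
  1 × O: 1 H
  1 × S: 1 H
  Total hydrogens = 7.
Molecular formula: C7H7ClOS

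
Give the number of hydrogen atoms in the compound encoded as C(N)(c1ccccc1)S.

Hydrogens are implicit in SMILES; fill each atom to its normal valence:
  5 × C (aromatic): 1 H each → 5
  1 × C: 1 H
  1 × C (aromatic): no H
  1 × N: 2 H
  1 × S: 1 H
  Total hydrogens = 9.

9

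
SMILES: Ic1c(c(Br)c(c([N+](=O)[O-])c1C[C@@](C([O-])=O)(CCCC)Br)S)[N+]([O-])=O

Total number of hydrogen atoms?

Hydrogens are implicit in SMILES; fill each atom to its normal valence:
  6 × C (aromatic): no H
  4 × C: 2 H each → 8
  3 × O: no H
  3 × O (charge -1): no H
  2 × Br: no H
  2 × C: no H
  2 × N (charge +1): no H
  1 × C: 3 H
  1 × I: no H
  1 × S: 1 H
  Total hydrogens = 12.

12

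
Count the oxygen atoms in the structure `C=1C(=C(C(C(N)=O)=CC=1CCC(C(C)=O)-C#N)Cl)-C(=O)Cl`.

The symbol for oxygen appears 3 times in the SMILES.

3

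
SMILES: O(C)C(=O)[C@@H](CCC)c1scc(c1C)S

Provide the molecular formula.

Heavy atoms from the SMILES: 11 C, 2 O, 2 S.
Implicit hydrogens by atom environment:
  3 × C: 3 H each → 9
  3 × C (aromatic): no H
  2 × C: 2 H each → 4
  2 × O: no H
  1 × C (aromatic): 1 H
  1 × C: 1 H
  1 × C: no H
  1 × S: 1 H
  1 × S (aromatic): no H
  Total hydrogens = 16.
Molecular formula: C11H16O2S2

C11H16O2S2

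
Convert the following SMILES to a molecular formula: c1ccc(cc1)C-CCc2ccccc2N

C15H17N

Heavy atoms from the SMILES: 15 C, 1 N.
Implicit hydrogens by atom environment:
  9 × C (aromatic): 1 H each → 9
  3 × C: 2 H each → 6
  3 × C (aromatic): no H
  1 × N: 2 H
  Total hydrogens = 17.
Molecular formula: C15H17N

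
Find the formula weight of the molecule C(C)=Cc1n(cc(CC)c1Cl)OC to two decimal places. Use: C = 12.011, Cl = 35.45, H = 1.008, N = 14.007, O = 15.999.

199.68

Molecular formula: C10H14ClNO.
M = 10×12.011 + 1×35.45 + 14×1.008 + 1×14.007 + 1×15.999 = 199.68 g/mol.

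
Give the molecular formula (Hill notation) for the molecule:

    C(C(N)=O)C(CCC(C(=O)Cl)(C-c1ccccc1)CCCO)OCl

Heavy atoms from the SMILES: 17 C, 2 Cl, 1 N, 4 O.
Implicit hydrogens by atom environment:
  7 × C: 2 H each → 14
  5 × C (aromatic): 1 H each → 5
  3 × C: no H
  3 × O: no H
  2 × Cl: no H
  1 × C: 1 H
  1 × C (aromatic): no H
  1 × N: 2 H
  1 × O: 1 H
  Total hydrogens = 23.
Molecular formula: C17H23Cl2NO4

C17H23Cl2NO4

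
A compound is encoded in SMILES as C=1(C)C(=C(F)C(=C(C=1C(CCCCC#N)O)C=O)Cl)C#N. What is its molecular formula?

C15H14ClFN2O2

Heavy atoms from the SMILES: 15 C, 1 Cl, 1 F, 2 N, 2 O.
Implicit hydrogens by atom environment:
  6 × C (aromatic): no H
  4 × C: 2 H each → 8
  2 × C: 1 H each → 2
  2 × C: no H
  2 × N: no H
  1 × C: 3 H
  1 × Cl: no H
  1 × F: no H
  1 × O: 1 H
  1 × O: no H
  Total hydrogens = 14.
Molecular formula: C15H14ClFN2O2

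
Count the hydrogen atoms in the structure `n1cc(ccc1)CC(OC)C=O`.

11

Hydrogens are implicit in SMILES; fill each atom to its normal valence:
  4 × C (aromatic): 1 H each → 4
  2 × C: 1 H each → 2
  2 × O: no H
  1 × C: 3 H
  1 × C: 2 H
  1 × C (aromatic): no H
  1 × N (aromatic): no H
  Total hydrogens = 11.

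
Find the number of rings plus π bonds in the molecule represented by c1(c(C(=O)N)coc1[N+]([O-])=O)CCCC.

Molecular formula from the SMILES: C9H12N2O4.
DoU = (2C + 2 + N − H − X)/2 = (2·9 + 2 + 2 − 12 − 0)/2 = 10/2 = 5.
(Structurally: 1 ring(s) + 4 π bond(s) = 5.)

5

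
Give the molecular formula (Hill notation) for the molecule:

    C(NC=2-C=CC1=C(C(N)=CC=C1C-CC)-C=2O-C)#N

Heavy atoms from the SMILES: 15 C, 3 N, 1 O.
Implicit hydrogens by atom environment:
  6 × C (aromatic): no H
  4 × C (aromatic): 1 H each → 4
  2 × C: 3 H each → 6
  2 × C: 2 H each → 4
  1 × C: no H
  1 × N: 2 H
  1 × N: 1 H
  1 × N: no H
  1 × O: no H
  Total hydrogens = 17.
Molecular formula: C15H17N3O

C15H17N3O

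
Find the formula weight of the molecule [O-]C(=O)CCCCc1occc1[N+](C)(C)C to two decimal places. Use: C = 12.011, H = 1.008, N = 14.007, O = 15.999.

Molecular formula: C12H19NO3.
M = 12×12.011 + 19×1.008 + 1×14.007 + 3×15.999 = 225.29 g/mol.

225.29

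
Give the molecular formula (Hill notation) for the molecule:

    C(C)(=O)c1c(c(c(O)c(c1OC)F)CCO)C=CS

Heavy atoms from the SMILES: 13 C, 1 F, 4 O, 1 S.
Implicit hydrogens by atom environment:
  6 × C (aromatic): no H
  2 × C: 3 H each → 6
  2 × C: 2 H each → 4
  2 × C: 1 H each → 2
  2 × O: 1 H each → 2
  2 × O: no H
  1 × C: no H
  1 × F: no H
  1 × S: 1 H
  Total hydrogens = 15.
Molecular formula: C13H15FO4S

C13H15FO4S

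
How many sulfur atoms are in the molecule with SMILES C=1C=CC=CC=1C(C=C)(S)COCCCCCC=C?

The symbol for sulfur appears 1 time in the SMILES.

1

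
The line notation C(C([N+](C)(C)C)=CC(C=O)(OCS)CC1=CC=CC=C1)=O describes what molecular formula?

Heavy atoms from the SMILES: 16 C, 1 N, 3 O, 1 S.
Implicit hydrogens by atom environment:
  5 × C (aromatic): 1 H each → 5
  3 × C: 3 H each → 9
  3 × C: 1 H each → 3
  3 × O: no H
  2 × C: 2 H each → 4
  2 × C: no H
  1 × C (aromatic): no H
  1 × N (charge +1): no H
  1 × S: 1 H
  Total hydrogens = 22.
Net charge +1.
Molecular formula: C16H22NO3S+

C16H22NO3S+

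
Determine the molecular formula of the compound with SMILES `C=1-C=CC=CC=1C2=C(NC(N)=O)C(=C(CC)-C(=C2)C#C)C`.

Heavy atoms from the SMILES: 18 C, 2 N, 1 O.
Implicit hydrogens by atom environment:
  6 × C (aromatic): 1 H each → 6
  6 × C (aromatic): no H
  2 × C: 3 H each → 6
  2 × C: no H
  1 × C: 2 H
  1 × C: 1 H
  1 × N: 2 H
  1 × N: 1 H
  1 × O: no H
  Total hydrogens = 18.
Molecular formula: C18H18N2O

C18H18N2O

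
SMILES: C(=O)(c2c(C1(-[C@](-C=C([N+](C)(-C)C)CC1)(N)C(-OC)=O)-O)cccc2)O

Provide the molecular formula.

C18H25N2O5+

Heavy atoms from the SMILES: 18 C, 2 N, 5 O.
Implicit hydrogens by atom environment:
  5 × C: no H
  4 × C: 3 H each → 12
  4 × C (aromatic): 1 H each → 4
  3 × O: no H
  2 × C: 2 H each → 4
  2 × C (aromatic): no H
  2 × O: 1 H each → 2
  1 × C: 1 H
  1 × N: 2 H
  1 × N (charge +1): no H
  Total hydrogens = 25.
Net charge +1.
Molecular formula: C18H25N2O5+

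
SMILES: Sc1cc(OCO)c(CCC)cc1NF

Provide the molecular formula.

Heavy atoms from the SMILES: 10 C, 1 F, 1 N, 2 O, 1 S.
Implicit hydrogens by atom environment:
  4 × C (aromatic): no H
  3 × C: 2 H each → 6
  2 × C (aromatic): 1 H each → 2
  1 × C: 3 H
  1 × F: no H
  1 × N: 1 H
  1 × O: 1 H
  1 × O: no H
  1 × S: 1 H
  Total hydrogens = 14.
Molecular formula: C10H14FNO2S

C10H14FNO2S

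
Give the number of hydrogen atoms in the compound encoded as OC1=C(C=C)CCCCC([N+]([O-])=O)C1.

15

Hydrogens are implicit in SMILES; fill each atom to its normal valence:
  6 × C: 2 H each → 12
  2 × C: 1 H each → 2
  2 × C: no H
  1 × N (charge +1): no H
  1 × O: 1 H
  1 × O: no H
  1 × O (charge -1): no H
  Total hydrogens = 15.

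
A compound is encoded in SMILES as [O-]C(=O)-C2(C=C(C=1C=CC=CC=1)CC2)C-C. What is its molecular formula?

C14H15O2-

Heavy atoms from the SMILES: 14 C, 2 O.
Implicit hydrogens by atom environment:
  5 × C (aromatic): 1 H each → 5
  3 × C: 2 H each → 6
  3 × C: no H
  1 × C: 3 H
  1 × C: 1 H
  1 × C (aromatic): no H
  1 × O: no H
  1 × O (charge -1): no H
  Total hydrogens = 15.
Net charge -1.
Molecular formula: C14H15O2-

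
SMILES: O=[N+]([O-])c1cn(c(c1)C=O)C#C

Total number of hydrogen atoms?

4

Hydrogens are implicit in SMILES; fill each atom to its normal valence:
  2 × C (aromatic): 1 H each → 2
  2 × C: 1 H each → 2
  2 × C (aromatic): no H
  2 × O: no H
  1 × C: no H
  1 × N (aromatic): no H
  1 × N (charge +1): no H
  1 × O (charge -1): no H
  Total hydrogens = 4.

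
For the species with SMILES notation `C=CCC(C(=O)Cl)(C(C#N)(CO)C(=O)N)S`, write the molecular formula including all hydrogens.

Heavy atoms from the SMILES: 9 C, 1 Cl, 2 N, 3 O, 1 S.
Implicit hydrogens by atom environment:
  5 × C: no H
  3 × C: 2 H each → 6
  2 × O: no H
  1 × C: 1 H
  1 × Cl: no H
  1 × N: 2 H
  1 × N: no H
  1 × O: 1 H
  1 × S: 1 H
  Total hydrogens = 11.
Molecular formula: C9H11ClN2O3S

C9H11ClN2O3S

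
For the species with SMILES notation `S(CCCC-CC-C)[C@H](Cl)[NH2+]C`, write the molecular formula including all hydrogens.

Heavy atoms from the SMILES: 9 C, 1 Cl, 1 N, 1 S.
Implicit hydrogens by atom environment:
  6 × C: 2 H each → 12
  2 × C: 3 H each → 6
  1 × C: 1 H
  1 × Cl: no H
  1 × N (charge +1): 2 H
  1 × S: no H
  Total hydrogens = 21.
Net charge +1.
Molecular formula: C9H21ClNS+

C9H21ClNS+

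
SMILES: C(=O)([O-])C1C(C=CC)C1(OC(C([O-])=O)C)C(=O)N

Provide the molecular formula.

[C11H13NO6]2-

Heavy atoms from the SMILES: 11 C, 1 N, 6 O.
Implicit hydrogens by atom environment:
  5 × C: 1 H each → 5
  4 × C: no H
  4 × O: no H
  2 × C: 3 H each → 6
  2 × O (charge -1): no H
  1 × N: 2 H
  Total hydrogens = 13.
Net charge -2.
Molecular formula: [C11H13NO6]2-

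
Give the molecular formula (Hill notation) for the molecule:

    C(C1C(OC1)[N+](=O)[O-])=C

Heavy atoms from the SMILES: 5 C, 1 N, 3 O.
Implicit hydrogens by atom environment:
  3 × C: 1 H each → 3
  2 × C: 2 H each → 4
  2 × O: no H
  1 × N (charge +1): no H
  1 × O (charge -1): no H
  Total hydrogens = 7.
Molecular formula: C5H7NO3

C5H7NO3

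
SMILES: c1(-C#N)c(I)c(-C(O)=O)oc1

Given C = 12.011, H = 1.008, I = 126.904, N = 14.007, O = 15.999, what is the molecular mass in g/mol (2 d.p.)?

262.99

Molecular formula: C6H2INO3.
M = 6×12.011 + 2×1.008 + 1×126.904 + 1×14.007 + 3×15.999 = 262.99 g/mol.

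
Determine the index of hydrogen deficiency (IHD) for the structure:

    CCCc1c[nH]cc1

3

Molecular formula from the SMILES: C7H11N.
DoU = (2C + 2 + N − H − X)/2 = (2·7 + 2 + 1 − 11 − 0)/2 = 6/2 = 3.
(Structurally: 1 ring(s) + 2 π bond(s) = 3.)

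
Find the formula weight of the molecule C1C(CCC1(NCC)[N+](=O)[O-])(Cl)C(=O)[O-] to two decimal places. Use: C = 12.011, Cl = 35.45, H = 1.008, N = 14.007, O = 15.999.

235.64

Molecular formula: C8H12ClN2O4-.
M = 8×12.011 + 1×35.45 + 12×1.008 + 2×14.007 + 4×15.999 = 235.64 g/mol.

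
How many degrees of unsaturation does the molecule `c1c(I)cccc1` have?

Molecular formula from the SMILES: C6H5I.
DoU = (2C + 2 + N − H − X)/2 = (2·6 + 2 + 0 − 5 − 1)/2 = 8/2 = 4.
(Structurally: 1 ring(s) + 3 π bond(s) = 4.)

4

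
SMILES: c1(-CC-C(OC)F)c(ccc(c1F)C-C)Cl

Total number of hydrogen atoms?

15

Hydrogens are implicit in SMILES; fill each atom to its normal valence:
  4 × C (aromatic): no H
  3 × C: 2 H each → 6
  2 × C: 3 H each → 6
  2 × C (aromatic): 1 H each → 2
  2 × F: no H
  1 × C: 1 H
  1 × Cl: no H
  1 × O: no H
  Total hydrogens = 15.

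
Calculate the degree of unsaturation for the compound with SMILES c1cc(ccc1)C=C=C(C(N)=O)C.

Molecular formula from the SMILES: C11H11NO.
DoU = (2C + 2 + N − H − X)/2 = (2·11 + 2 + 1 − 11 − 0)/2 = 14/2 = 7.
(Structurally: 1 ring(s) + 6 π bond(s) = 7.)

7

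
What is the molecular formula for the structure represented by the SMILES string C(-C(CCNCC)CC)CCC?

C11H25N

Heavy atoms from the SMILES: 11 C, 1 N.
Implicit hydrogens by atom environment:
  7 × C: 2 H each → 14
  3 × C: 3 H each → 9
  1 × C: 1 H
  1 × N: 1 H
  Total hydrogens = 25.
Molecular formula: C11H25N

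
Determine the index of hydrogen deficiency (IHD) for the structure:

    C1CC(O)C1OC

1

Molecular formula from the SMILES: C5H10O2.
DoU = (2C + 2 + N − H − X)/2 = (2·5 + 2 + 0 − 10 − 0)/2 = 2/2 = 1.
(Structurally: 1 ring(s) + 0 π bond(s) = 1.)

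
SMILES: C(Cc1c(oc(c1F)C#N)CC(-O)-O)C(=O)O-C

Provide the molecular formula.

Heavy atoms from the SMILES: 11 C, 1 F, 1 N, 5 O.
Implicit hydrogens by atom environment:
  4 × C (aromatic): no H
  3 × C: 2 H each → 6
  2 × C: no H
  2 × O: 1 H each → 2
  2 × O: no H
  1 × C: 3 H
  1 × C: 1 H
  1 × F: no H
  1 × N: no H
  1 × O (aromatic): no H
  Total hydrogens = 12.
Molecular formula: C11H12FNO5

C11H12FNO5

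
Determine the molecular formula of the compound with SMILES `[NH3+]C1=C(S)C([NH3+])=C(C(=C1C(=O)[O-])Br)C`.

Heavy atoms from the SMILES: 1 Br, 8 C, 2 N, 2 O, 1 S.
Implicit hydrogens by atom environment:
  6 × C (aromatic): no H
  2 × N (charge +1): 3 H each → 6
  1 × Br: no H
  1 × C: 3 H
  1 × C: no H
  1 × O: no H
  1 × O (charge -1): no H
  1 × S: 1 H
  Total hydrogens = 10.
Net charge +1.
Molecular formula: C8H10BrN2O2S+

C8H10BrN2O2S+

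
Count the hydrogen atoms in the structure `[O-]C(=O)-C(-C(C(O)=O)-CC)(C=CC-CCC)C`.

21

Hydrogens are implicit in SMILES; fill each atom to its normal valence:
  4 × C: 2 H each → 8
  3 × C: 3 H each → 9
  3 × C: 1 H each → 3
  3 × C: no H
  2 × O: no H
  1 × O: 1 H
  1 × O (charge -1): no H
  Total hydrogens = 21.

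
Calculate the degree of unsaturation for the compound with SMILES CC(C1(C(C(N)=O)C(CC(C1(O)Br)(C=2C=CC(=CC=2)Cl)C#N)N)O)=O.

9

Molecular formula from the SMILES: C16H17BrClN3O4.
DoU = (2C + 2 + N − H − X)/2 = (2·16 + 2 + 3 − 17 − 2)/2 = 18/2 = 9.
(Structurally: 2 ring(s) + 7 π bond(s) = 9.)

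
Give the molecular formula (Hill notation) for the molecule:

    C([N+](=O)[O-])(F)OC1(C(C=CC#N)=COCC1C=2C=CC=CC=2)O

C15H13FN2O5

Heavy atoms from the SMILES: 15 C, 1 F, 2 N, 5 O.
Implicit hydrogens by atom environment:
  5 × C: 1 H each → 5
  5 × C (aromatic): 1 H each → 5
  3 × C: no H
  3 × O: no H
  1 × C: 2 H
  1 × C (aromatic): no H
  1 × F: no H
  1 × N: no H
  1 × N (charge +1): no H
  1 × O: 1 H
  1 × O (charge -1): no H
  Total hydrogens = 13.
Molecular formula: C15H13FN2O5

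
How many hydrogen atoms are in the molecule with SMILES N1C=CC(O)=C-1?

5

Hydrogens are implicit in SMILES; fill each atom to its normal valence:
  3 × C (aromatic): 1 H each → 3
  1 × C (aromatic): no H
  1 × N (aromatic): 1 H
  1 × O: 1 H
  Total hydrogens = 5.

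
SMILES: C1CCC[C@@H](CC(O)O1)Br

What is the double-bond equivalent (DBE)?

1

Molecular formula from the SMILES: C7H13BrO2.
DoU = (2C + 2 + N − H − X)/2 = (2·7 + 2 + 0 − 13 − 1)/2 = 2/2 = 1.
(Structurally: 1 ring(s) + 0 π bond(s) = 1.)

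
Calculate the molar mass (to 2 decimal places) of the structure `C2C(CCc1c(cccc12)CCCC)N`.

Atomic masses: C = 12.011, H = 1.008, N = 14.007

203.33

Molecular formula: C14H21N.
M = 14×12.011 + 21×1.008 + 1×14.007 = 203.33 g/mol.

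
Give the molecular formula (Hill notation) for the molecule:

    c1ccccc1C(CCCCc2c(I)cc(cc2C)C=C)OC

Heavy atoms from the SMILES: 21 C, 1 I, 1 O.
Implicit hydrogens by atom environment:
  7 × C (aromatic): 1 H each → 7
  5 × C: 2 H each → 10
  5 × C (aromatic): no H
  2 × C: 3 H each → 6
  2 × C: 1 H each → 2
  1 × I: no H
  1 × O: no H
  Total hydrogens = 25.
Molecular formula: C21H25IO

C21H25IO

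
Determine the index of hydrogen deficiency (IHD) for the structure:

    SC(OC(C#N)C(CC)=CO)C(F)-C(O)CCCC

Molecular formula from the SMILES: C13H22FNO3S.
DoU = (2C + 2 + N − H − X)/2 = (2·13 + 2 + 1 − 22 − 1)/2 = 6/2 = 3.
(Structurally: 0 ring(s) + 3 π bond(s) = 3.)

3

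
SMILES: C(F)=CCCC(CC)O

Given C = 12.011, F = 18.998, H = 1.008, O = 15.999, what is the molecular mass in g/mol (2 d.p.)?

Molecular formula: C7H13FO.
M = 7×12.011 + 1×18.998 + 13×1.008 + 1×15.999 = 132.18 g/mol.

132.18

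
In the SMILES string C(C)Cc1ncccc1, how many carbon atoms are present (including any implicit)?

The symbol for carbon appears 8 times in the SMILES. Lowercase c denotes aromatic carbon and counts toward C.

8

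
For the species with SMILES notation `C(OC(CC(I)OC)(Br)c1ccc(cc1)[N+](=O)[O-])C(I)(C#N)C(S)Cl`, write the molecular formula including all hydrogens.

C14H14BrClI2N2O4S

Heavy atoms from the SMILES: 1 Br, 14 C, 1 Cl, 2 I, 2 N, 4 O, 1 S.
Implicit hydrogens by atom environment:
  4 × C (aromatic): 1 H each → 4
  3 × C: no H
  3 × O: no H
  2 × C: 2 H each → 4
  2 × C: 1 H each → 2
  2 × C (aromatic): no H
  2 × I: no H
  1 × Br: no H
  1 × C: 3 H
  1 × Cl: no H
  1 × N (charge +1): no H
  1 × N: no H
  1 × O (charge -1): no H
  1 × S: 1 H
  Total hydrogens = 14.
Molecular formula: C14H14BrClI2N2O4S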